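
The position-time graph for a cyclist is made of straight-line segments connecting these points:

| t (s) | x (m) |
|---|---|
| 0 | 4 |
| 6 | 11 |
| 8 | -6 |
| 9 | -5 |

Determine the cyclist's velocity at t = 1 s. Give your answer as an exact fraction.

Velocity is the slope of the x-t graph on 0–6 s: (11 − 4)/(6 − 0) = 7/6 m/s.

7/6 m/s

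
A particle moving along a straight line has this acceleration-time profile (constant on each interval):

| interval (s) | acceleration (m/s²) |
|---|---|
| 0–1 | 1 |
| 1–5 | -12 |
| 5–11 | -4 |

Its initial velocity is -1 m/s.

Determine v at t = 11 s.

Δv equals the area under the a-t graph; then v = v₀ + Δv.
0–1 s: 1 × 1 = 1 m/s
1–5 s: -12 × 4 = -48 m/s
5–11 s: -4 × 6 = -24 m/s
Δv = -71 m/s, so v(11) = -1 + (-71) = -72 m/s.

-72 m/s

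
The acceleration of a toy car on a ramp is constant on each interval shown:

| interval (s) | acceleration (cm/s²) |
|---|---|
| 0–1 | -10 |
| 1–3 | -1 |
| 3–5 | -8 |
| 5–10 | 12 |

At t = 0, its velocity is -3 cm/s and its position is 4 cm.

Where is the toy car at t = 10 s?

On each constant-a segment, Δv = aΔt and Δx = v₀Δt + ½aΔt²; chain segment to segment.
0–1 s: v starts -3 cm/s; Δx = -3·1 + ½·-10·1² = -8 cm; v ends -13 cm/s.
1–3 s: v starts -13 cm/s; Δx = -13·2 + ½·-1·2² = -28 cm; v ends -15 cm/s.
3–5 s: v starts -15 cm/s; Δx = -15·2 + ½·-8·2² = -46 cm; v ends -31 cm/s.
5–10 s: v starts -31 cm/s; Δx = -31·5 + ½·12·5² = -5 cm; v ends 29 cm/s.
x(10) = 4 + Σ Δx = -83 cm.

-83 cm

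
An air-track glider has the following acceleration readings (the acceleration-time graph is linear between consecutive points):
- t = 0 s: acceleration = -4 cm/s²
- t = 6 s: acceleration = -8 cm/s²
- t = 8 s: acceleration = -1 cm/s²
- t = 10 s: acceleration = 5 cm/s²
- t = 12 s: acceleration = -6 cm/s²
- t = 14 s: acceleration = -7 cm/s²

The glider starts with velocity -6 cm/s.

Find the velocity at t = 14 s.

Δv equals the area under the a-t graph; then v = v₀ + Δv.
0–6 s: ½(-4 + -8)(6) = -36 cm/s
6–8 s: ½(-8 + -1)(2) = -9 cm/s
8–10 s: ½(-1 + 5)(2) = 4 cm/s
10–12 s: ½(5 + -6)(2) = -1 cm/s
12–14 s: ½(-6 + -7)(2) = -13 cm/s
Δv = -55 cm/s, so v(14) = -6 + (-55) = -61 cm/s.

-61 cm/s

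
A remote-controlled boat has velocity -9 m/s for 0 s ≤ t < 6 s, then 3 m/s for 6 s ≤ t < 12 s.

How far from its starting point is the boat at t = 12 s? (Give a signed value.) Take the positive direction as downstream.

Net displacement equals the area under the velocity-time graph (areas below the axis count negative).
0–6 s: -9 × 6 = -54 m
6–12 s: 3 × 6 = 18 m
Net displacement = -36 m

-36 m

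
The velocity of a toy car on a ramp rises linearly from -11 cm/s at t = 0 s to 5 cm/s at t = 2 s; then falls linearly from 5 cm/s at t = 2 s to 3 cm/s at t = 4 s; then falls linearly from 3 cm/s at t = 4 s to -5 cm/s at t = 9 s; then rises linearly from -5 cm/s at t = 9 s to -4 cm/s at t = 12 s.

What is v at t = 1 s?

On 0–2 s the graph is linear from -11 to 5 cm/s: v(1) = -11 + (5 − -11)·(1 − 0)/(2 − 0) = -3 cm/s.

-3 cm/s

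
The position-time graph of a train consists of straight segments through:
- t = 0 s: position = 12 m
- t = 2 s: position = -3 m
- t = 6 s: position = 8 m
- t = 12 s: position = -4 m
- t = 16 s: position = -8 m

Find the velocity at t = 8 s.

-2 m/s

Velocity is the slope of the x-t graph on 6–12 s: (-4 − 8)/(12 − 6) = -2 m/s.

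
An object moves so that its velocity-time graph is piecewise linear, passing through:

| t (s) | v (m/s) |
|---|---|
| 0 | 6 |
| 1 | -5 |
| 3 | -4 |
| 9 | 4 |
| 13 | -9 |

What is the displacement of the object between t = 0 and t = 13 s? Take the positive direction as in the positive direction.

Displacement is the signed area under the v-t curve.
0–1 s: ½(6 + -5)(1) = 0.5 m
1–3 s: ½(-5 + -4)(2) = -9 m
3–9 s: ½(-4 + 4)(6) = 0 m
9–13 s: ½(4 + -9)(4) = -10 m
Net displacement = -18.5 m

-18.5 m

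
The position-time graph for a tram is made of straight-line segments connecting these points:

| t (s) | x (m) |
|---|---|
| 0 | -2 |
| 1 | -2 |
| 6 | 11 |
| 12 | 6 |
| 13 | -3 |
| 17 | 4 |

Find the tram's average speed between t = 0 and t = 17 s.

2 m/s

Average speed = (total path length)/(elapsed time); on a piecewise-linear x-t graph the path length is Σ|Δx|.
0–1 s: |Δx| = |-2 − -2| = 0 m
1–6 s: |Δx| = |11 − -2| = 13 m
6–12 s: |Δx| = |6 − 11| = 5 m
12–13 s: |Δx| = |-3 − 6| = 9 m
13–17 s: |Δx| = |4 − -3| = 7 m
Total path = 34 m; average speed = 34/17 = 2 m/s.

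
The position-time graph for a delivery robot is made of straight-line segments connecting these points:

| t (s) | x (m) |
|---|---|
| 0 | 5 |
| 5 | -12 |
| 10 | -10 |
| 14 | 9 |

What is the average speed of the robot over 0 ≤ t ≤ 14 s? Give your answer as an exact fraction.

19/7 m/s

Average speed = (total path length)/(elapsed time); on a piecewise-linear x-t graph the path length is Σ|Δx|.
0–5 s: |Δx| = |-12 − 5| = 17 m
5–10 s: |Δx| = |-10 − -12| = 2 m
10–14 s: |Δx| = |9 − -10| = 19 m
Total path = 38 m; average speed = 38/14 = 19/7 m/s.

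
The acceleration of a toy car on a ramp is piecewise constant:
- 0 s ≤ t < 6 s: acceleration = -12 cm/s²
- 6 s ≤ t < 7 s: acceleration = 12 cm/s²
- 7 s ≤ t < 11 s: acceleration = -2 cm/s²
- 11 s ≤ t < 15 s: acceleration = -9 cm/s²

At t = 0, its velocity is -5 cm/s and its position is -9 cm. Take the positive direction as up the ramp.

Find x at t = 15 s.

-966 cm

On each constant-a segment, Δv = aΔt and Δx = v₀Δt + ½aΔt²; chain segment to segment.
0–6 s: v starts -5 cm/s; Δx = -5·6 + ½·-12·6² = -246 cm; v ends -77 cm/s.
6–7 s: v starts -77 cm/s; Δx = -77·1 + ½·12·1² = -71 cm; v ends -65 cm/s.
7–11 s: v starts -65 cm/s; Δx = -65·4 + ½·-2·4² = -276 cm; v ends -73 cm/s.
11–15 s: v starts -73 cm/s; Δx = -73·4 + ½·-9·4² = -364 cm; v ends -109 cm/s.
x(15) = -9 + Σ Δx = -966 cm.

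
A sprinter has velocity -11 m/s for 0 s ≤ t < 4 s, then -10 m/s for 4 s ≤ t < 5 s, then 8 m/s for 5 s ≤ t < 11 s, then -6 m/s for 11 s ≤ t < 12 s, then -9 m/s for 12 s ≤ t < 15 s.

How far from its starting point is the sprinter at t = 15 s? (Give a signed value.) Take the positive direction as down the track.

-39 m

Net displacement equals the area under the velocity-time graph (areas below the axis count negative).
0–4 s: -11 × 4 = -44 m
4–5 s: -10 × 1 = -10 m
5–11 s: 8 × 6 = 48 m
11–12 s: -6 × 1 = -6 m
12–15 s: -9 × 3 = -27 m
Net displacement = -39 m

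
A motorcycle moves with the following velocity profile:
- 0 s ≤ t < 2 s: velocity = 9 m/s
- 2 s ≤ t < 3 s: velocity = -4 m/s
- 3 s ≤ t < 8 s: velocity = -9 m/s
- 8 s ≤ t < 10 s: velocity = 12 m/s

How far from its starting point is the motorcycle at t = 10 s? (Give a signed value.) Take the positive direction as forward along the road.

-7 m

Net displacement equals the area under the velocity-time graph (areas below the axis count negative).
0–2 s: 9 × 2 = 18 m
2–3 s: -4 × 1 = -4 m
3–8 s: -9 × 5 = -45 m
8–10 s: 12 × 2 = 24 m
Net displacement = -7 m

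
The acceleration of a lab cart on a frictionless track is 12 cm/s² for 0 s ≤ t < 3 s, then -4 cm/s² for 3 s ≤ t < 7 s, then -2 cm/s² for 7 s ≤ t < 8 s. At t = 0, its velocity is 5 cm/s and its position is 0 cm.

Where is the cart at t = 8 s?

On each constant-a segment, Δv = aΔt and Δx = v₀Δt + ½aΔt²; chain segment to segment.
0–3 s: v starts 5 cm/s; Δx = 5·3 + ½·12·3² = 69 cm; v ends 41 cm/s.
3–7 s: v starts 41 cm/s; Δx = 41·4 + ½·-4·4² = 132 cm; v ends 25 cm/s.
7–8 s: v starts 25 cm/s; Δx = 25·1 + ½·-2·1² = 24 cm; v ends 23 cm/s.
x(8) = 0 + Σ Δx = 225 cm.

225 cm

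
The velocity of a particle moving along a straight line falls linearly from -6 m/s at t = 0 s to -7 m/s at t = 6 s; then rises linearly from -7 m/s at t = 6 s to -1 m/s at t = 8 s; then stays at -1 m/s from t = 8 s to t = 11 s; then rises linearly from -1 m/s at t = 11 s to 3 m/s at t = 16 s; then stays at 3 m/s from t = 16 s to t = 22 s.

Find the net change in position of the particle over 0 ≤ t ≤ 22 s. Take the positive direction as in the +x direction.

-27 m

Displacement is the signed area under the v-t curve.
0–6 s: ½(-6 + -7)(6) = -39 m
6–8 s: ½(-7 + -1)(2) = -8 m
8–11 s: -1 × 3 = -3 m
11–16 s: ½(-1 + 3)(5) = 5 m
16–22 s: 3 × 6 = 18 m
Net displacement = -27 m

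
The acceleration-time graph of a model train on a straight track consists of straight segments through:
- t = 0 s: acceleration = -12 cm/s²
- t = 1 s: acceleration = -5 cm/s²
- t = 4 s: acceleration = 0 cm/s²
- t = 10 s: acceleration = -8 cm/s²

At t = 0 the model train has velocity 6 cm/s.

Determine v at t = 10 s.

Δv equals the area under the a-t graph; then v = v₀ + Δv.
0–1 s: ½(-12 + -5)(1) = -8.5 cm/s
1–4 s: ½(-5 + 0)(3) = -7.5 cm/s
4–10 s: ½(0 + -8)(6) = -24 cm/s
Δv = -40 cm/s, so v(10) = 6 + (-40) = -34 cm/s.

-34 cm/s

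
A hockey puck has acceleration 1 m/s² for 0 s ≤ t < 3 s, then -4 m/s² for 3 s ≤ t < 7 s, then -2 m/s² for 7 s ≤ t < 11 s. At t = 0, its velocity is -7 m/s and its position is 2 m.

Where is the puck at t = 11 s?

On each constant-a segment, Δv = aΔt and Δx = v₀Δt + ½aΔt²; chain segment to segment.
0–3 s: v starts -7 m/s; Δx = -7·3 + ½·1·3² = -16.5 m; v ends -4 m/s.
3–7 s: v starts -4 m/s; Δx = -4·4 + ½·-4·4² = -48 m; v ends -20 m/s.
7–11 s: v starts -20 m/s; Δx = -20·4 + ½·-2·4² = -96 m; v ends -28 m/s.
x(11) = 2 + Σ Δx = -158.5 m.

-158.5 m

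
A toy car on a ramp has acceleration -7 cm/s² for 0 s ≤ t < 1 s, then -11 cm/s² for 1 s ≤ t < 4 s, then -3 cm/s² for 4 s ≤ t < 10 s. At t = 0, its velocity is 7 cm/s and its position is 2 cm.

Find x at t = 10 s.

On each constant-a segment, Δv = aΔt and Δx = v₀Δt + ½aΔt²; chain segment to segment.
0–1 s: v starts 7 cm/s; Δx = 7·1 + ½·-7·1² = 3.5 cm; v ends 0 cm/s.
1–4 s: v starts 0 cm/s; Δx = 0·3 + ½·-11·3² = -49.5 cm; v ends -33 cm/s.
4–10 s: v starts -33 cm/s; Δx = -33·6 + ½·-3·6² = -252 cm; v ends -51 cm/s.
x(10) = 2 + Σ Δx = -296 cm.

-296 cm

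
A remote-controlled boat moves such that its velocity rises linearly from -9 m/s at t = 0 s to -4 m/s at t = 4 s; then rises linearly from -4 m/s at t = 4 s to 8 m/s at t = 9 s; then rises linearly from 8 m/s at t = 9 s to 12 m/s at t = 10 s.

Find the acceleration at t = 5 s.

Acceleration is the slope of the v-t graph on 4–9 s: (8 − -4)/(9 − 4) = 2.4 m/s².

2.4 m/s²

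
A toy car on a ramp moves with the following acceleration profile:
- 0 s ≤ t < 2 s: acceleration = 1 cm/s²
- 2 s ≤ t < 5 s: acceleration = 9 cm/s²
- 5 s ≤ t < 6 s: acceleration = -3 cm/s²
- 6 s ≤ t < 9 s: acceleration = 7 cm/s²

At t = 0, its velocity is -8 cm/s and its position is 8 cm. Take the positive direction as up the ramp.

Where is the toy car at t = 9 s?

On each constant-a segment, Δv = aΔt and Δx = v₀Δt + ½aΔt²; chain segment to segment.
0–2 s: v starts -8 cm/s; Δx = -8·2 + ½·1·2² = -14 cm; v ends -6 cm/s.
2–5 s: v starts -6 cm/s; Δx = -6·3 + ½·9·3² = 22.5 cm; v ends 21 cm/s.
5–6 s: v starts 21 cm/s; Δx = 21·1 + ½·-3·1² = 19.5 cm; v ends 18 cm/s.
6–9 s: v starts 18 cm/s; Δx = 18·3 + ½·7·3² = 85.5 cm; v ends 39 cm/s.
x(9) = 8 + Σ Δx = 121.5 cm.

121.5 cm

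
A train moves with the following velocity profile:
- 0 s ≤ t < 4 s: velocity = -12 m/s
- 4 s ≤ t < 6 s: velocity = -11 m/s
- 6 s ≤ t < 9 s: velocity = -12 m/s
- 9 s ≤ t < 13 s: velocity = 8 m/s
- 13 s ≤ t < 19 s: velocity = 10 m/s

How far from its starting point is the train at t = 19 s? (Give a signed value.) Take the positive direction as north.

-14 m

Displacement is the signed area under the v-t curve.
0–4 s: -12 × 4 = -48 m
4–6 s: -11 × 2 = -22 m
6–9 s: -12 × 3 = -36 m
9–13 s: 8 × 4 = 32 m
13–19 s: 10 × 6 = 60 m
Net displacement = -14 m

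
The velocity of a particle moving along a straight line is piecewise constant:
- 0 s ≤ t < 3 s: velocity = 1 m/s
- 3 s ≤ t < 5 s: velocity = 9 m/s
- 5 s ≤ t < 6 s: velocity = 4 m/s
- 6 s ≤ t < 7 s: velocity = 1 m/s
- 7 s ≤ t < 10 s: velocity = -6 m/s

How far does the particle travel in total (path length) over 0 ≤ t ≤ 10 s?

Total distance travelled is ∫|v| dt — sum the magnitudes of each area piece.
0–3 s: |1| × 3 = 3 m
3–5 s: |9| × 2 = 18 m
5–6 s: |4| × 1 = 4 m
6–7 s: |1| × 1 = 1 m
7–10 s: |-6| × 3 = 18 m
Total distance = 44 m

44 m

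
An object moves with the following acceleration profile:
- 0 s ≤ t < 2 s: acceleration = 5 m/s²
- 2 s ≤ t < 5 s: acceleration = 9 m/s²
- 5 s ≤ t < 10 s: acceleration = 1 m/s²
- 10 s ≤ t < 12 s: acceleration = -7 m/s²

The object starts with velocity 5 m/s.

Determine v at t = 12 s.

Δv equals the area under the a-t graph; then v = v₀ + Δv.
0–2 s: 5 × 2 = 10 m/s
2–5 s: 9 × 3 = 27 m/s
5–10 s: 1 × 5 = 5 m/s
10–12 s: -7 × 2 = -14 m/s
Δv = 28 m/s, so v(12) = 5 + (28) = 33 m/s.

33 m/s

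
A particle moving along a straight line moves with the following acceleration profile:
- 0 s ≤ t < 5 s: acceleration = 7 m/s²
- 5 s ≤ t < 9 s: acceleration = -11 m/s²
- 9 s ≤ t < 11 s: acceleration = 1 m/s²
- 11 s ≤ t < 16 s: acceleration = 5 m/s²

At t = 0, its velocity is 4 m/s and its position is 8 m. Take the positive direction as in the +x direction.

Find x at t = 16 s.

On each constant-a segment, Δv = aΔt and Δx = v₀Δt + ½aΔt²; chain segment to segment.
0–5 s: v starts 4 m/s; Δx = 4·5 + ½·7·5² = 107.5 m; v ends 39 m/s.
5–9 s: v starts 39 m/s; Δx = 39·4 + ½·-11·4² = 68 m; v ends -5 m/s.
9–11 s: v starts -5 m/s; Δx = -5·2 + ½·1·2² = -8 m; v ends -3 m/s.
11–16 s: v starts -3 m/s; Δx = -3·5 + ½·5·5² = 47.5 m; v ends 22 m/s.
x(16) = 8 + Σ Δx = 223 m.

223 m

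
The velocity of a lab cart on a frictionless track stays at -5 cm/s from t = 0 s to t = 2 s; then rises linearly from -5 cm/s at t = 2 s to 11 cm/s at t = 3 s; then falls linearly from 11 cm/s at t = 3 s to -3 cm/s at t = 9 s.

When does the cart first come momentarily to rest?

t = 2.3125 s

v changes sign on 2–3 s (from -5 to 11); the graph is linear there, so v = 0 at t = 2 + (5)·(3 − 2)/(11 − -5) = 2.3125 s.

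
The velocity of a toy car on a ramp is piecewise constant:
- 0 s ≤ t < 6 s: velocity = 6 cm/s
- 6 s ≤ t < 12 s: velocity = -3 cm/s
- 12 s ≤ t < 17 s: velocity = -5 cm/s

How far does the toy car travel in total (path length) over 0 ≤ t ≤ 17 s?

Total distance travelled is ∫|v| dt — sum the magnitudes of each area piece.
0–6 s: |6| × 6 = 36 cm
6–12 s: |-3| × 6 = 18 cm
12–17 s: |-5| × 5 = 25 cm
Total distance = 79 cm

79 cm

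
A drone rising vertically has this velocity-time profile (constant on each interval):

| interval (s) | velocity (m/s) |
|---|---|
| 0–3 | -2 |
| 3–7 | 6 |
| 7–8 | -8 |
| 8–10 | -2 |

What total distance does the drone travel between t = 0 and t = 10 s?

Total distance travelled is ∫|v| dt — sum the magnitudes of each area piece.
0–3 s: |-2| × 3 = 6 m
3–7 s: |6| × 4 = 24 m
7–8 s: |-8| × 1 = 8 m
8–10 s: |-2| × 2 = 4 m
Total distance = 42 m

42 m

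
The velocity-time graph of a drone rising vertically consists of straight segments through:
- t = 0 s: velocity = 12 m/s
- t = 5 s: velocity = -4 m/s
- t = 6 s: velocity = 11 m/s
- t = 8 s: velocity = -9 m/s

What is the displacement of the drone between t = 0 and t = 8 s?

25.5 m

Displacement is the signed area under the v-t curve.
0–5 s: ½(12 + -4)(5) = 20 m
5–6 s: ½(-4 + 11)(1) = 3.5 m
6–8 s: ½(11 + -9)(2) = 2 m
Net displacement = 25.5 m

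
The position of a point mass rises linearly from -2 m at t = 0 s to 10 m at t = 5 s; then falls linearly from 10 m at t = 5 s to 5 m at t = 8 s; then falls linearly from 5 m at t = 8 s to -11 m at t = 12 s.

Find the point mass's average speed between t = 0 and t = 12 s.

Average speed = (total path length)/(elapsed time); on a piecewise-linear x-t graph the path length is Σ|Δx|.
0–5 s: |Δx| = |10 − -2| = 12 m
5–8 s: |Δx| = |5 − 10| = 5 m
8–12 s: |Δx| = |-11 − 5| = 16 m
Total path = 33 m; average speed = 33/12 = 2.75 m/s.

2.75 m/s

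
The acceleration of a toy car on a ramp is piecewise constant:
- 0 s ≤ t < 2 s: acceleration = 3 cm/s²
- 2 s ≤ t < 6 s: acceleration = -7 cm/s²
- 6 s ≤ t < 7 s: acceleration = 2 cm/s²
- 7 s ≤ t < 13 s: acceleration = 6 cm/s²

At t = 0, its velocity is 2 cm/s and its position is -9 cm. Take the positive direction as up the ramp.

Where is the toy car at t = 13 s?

On each constant-a segment, Δv = aΔt and Δx = v₀Δt + ½aΔt²; chain segment to segment.
0–2 s: v starts 2 cm/s; Δx = 2·2 + ½·3·2² = 10 cm; v ends 8 cm/s.
2–6 s: v starts 8 cm/s; Δx = 8·4 + ½·-7·4² = -24 cm; v ends -20 cm/s.
6–7 s: v starts -20 cm/s; Δx = -20·1 + ½·2·1² = -19 cm; v ends -18 cm/s.
7–13 s: v starts -18 cm/s; Δx = -18·6 + ½·6·6² = 0 cm; v ends 18 cm/s.
x(13) = -9 + Σ Δx = -42 cm.

-42 cm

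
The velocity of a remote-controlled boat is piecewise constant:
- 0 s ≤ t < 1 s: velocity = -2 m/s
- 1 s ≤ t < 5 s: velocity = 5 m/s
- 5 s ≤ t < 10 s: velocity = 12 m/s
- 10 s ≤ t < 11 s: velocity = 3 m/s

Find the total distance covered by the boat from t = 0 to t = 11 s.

85 m

Distance (not displacement) is the total path length: add the absolute areas under v-t.
0–1 s: |-2| × 1 = 2 m
1–5 s: |5| × 4 = 20 m
5–10 s: |12| × 5 = 60 m
10–11 s: |3| × 1 = 3 m
Total distance = 85 m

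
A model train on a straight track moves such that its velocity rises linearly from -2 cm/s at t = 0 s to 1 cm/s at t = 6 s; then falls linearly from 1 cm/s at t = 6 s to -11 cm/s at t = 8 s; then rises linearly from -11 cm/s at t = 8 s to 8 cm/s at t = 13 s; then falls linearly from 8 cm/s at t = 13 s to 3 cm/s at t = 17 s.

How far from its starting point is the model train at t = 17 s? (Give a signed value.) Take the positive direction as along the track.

1.5 cm

Displacement is the signed area under the v-t curve.
0–6 s: ½(-2 + 1)(6) = -3 cm
6–8 s: ½(1 + -11)(2) = -10 cm
8–13 s: ½(-11 + 8)(5) = -7.5 cm
13–17 s: ½(8 + 3)(4) = 22 cm
Net displacement = 1.5 cm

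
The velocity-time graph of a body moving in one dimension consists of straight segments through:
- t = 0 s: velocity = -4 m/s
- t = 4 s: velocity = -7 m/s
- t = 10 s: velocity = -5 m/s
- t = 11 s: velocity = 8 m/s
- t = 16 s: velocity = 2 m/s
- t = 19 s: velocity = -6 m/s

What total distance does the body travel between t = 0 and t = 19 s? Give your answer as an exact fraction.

Distance (not displacement) is the total path length: add the absolute areas under v-t.
0–4 s: |½(-4 + -7)(4)| = 22 m
4–10 s: |½(-7 + -5)(6)| = 36 m
10–11 s: v = 0 at t = 135/13 s; triangle areas 25/26 + 32/13 = 89/26 m
11–16 s: |½(8 + 2)(5)| = 25 m
16–19 s: v = 0 at t = 16.75 s; triangle areas 0.75 + 6.75 = 7.5 m
Total distance = 1221/13 m

1221/13 m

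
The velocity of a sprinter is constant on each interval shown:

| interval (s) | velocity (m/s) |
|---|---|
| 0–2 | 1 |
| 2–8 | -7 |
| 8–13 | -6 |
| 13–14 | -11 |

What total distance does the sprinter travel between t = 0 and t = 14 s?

Distance (not displacement) is the total path length: add the absolute areas under v-t.
0–2 s: |1| × 2 = 2 m
2–8 s: |-7| × 6 = 42 m
8–13 s: |-6| × 5 = 30 m
13–14 s: |-11| × 1 = 11 m
Total distance = 85 m

85 m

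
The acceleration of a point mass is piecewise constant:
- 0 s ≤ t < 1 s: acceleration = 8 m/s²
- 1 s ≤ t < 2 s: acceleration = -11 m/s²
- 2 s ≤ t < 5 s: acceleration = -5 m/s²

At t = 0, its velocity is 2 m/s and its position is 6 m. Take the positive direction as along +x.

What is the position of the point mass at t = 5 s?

-9 m

On each constant-a segment, Δv = aΔt and Δx = v₀Δt + ½aΔt²; chain segment to segment.
0–1 s: v starts 2 m/s; Δx = 2·1 + ½·8·1² = 6 m; v ends 10 m/s.
1–2 s: v starts 10 m/s; Δx = 10·1 + ½·-11·1² = 4.5 m; v ends -1 m/s.
2–5 s: v starts -1 m/s; Δx = -1·3 + ½·-5·3² = -25.5 m; v ends -16 m/s.
x(5) = 6 + Σ Δx = -9 m.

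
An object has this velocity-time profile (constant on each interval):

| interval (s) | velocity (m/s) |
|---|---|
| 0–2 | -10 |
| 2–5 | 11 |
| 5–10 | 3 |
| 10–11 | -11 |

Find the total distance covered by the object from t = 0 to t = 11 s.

79 m

Distance (not displacement) is the total path length: add the absolute areas under v-t.
0–2 s: |-10| × 2 = 20 m
2–5 s: |11| × 3 = 33 m
5–10 s: |3| × 5 = 15 m
10–11 s: |-11| × 1 = 11 m
Total distance = 79 m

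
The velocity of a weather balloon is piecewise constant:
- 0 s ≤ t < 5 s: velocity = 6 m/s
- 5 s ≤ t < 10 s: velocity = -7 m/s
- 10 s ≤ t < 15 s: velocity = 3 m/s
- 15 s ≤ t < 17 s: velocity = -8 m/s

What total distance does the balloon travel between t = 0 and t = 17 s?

96 m

Total distance travelled is ∫|v| dt — sum the magnitudes of each area piece.
0–5 s: |6| × 5 = 30 m
5–10 s: |-7| × 5 = 35 m
10–15 s: |3| × 5 = 15 m
15–17 s: |-8| × 2 = 16 m
Total distance = 96 m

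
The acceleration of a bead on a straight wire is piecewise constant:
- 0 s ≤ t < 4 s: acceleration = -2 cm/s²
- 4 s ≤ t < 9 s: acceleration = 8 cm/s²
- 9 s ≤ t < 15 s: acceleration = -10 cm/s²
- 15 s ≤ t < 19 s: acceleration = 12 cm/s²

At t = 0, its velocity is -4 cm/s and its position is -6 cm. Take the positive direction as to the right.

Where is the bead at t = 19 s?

-42 cm

On each constant-a segment, Δv = aΔt and Δx = v₀Δt + ½aΔt²; chain segment to segment.
0–4 s: v starts -4 cm/s; Δx = -4·4 + ½·-2·4² = -32 cm; v ends -12 cm/s.
4–9 s: v starts -12 cm/s; Δx = -12·5 + ½·8·5² = 40 cm; v ends 28 cm/s.
9–15 s: v starts 28 cm/s; Δx = 28·6 + ½·-10·6² = -12 cm; v ends -32 cm/s.
15–19 s: v starts -32 cm/s; Δx = -32·4 + ½·12·4² = -32 cm; v ends 16 cm/s.
x(19) = -6 + Σ Δx = -42 cm.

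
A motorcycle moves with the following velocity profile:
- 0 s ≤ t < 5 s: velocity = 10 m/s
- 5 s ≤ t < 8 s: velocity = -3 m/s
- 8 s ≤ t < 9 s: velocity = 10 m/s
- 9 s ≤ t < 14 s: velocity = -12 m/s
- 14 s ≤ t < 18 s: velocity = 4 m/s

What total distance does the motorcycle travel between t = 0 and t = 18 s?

145 m

Total distance travelled is ∫|v| dt — sum the magnitudes of each area piece.
0–5 s: |10| × 5 = 50 m
5–8 s: |-3| × 3 = 9 m
8–9 s: |10| × 1 = 10 m
9–14 s: |-12| × 5 = 60 m
14–18 s: |4| × 4 = 16 m
Total distance = 145 m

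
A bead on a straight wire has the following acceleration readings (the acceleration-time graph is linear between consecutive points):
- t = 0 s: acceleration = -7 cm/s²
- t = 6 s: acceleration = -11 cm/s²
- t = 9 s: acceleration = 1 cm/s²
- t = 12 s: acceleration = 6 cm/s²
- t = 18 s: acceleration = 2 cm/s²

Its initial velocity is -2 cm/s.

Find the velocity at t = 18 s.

-36.5 cm/s

Δv equals the area under the a-t graph; then v = v₀ + Δv.
0–6 s: ½(-7 + -11)(6) = -54 cm/s
6–9 s: ½(-11 + 1)(3) = -15 cm/s
9–12 s: ½(1 + 6)(3) = 10.5 cm/s
12–18 s: ½(6 + 2)(6) = 24 cm/s
Δv = -34.5 cm/s, so v(18) = -2 + (-34.5) = -36.5 cm/s.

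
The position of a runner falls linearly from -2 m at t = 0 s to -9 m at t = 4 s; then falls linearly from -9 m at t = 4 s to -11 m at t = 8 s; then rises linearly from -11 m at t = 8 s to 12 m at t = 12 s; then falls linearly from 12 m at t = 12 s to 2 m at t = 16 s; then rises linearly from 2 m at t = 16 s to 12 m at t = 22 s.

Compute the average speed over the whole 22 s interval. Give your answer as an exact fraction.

Average speed = (total path length)/(elapsed time); on a piecewise-linear x-t graph the path length is Σ|Δx|.
0–4 s: |Δx| = |-9 − -2| = 7 m
4–8 s: |Δx| = |-11 − -9| = 2 m
8–12 s: |Δx| = |12 − -11| = 23 m
12–16 s: |Δx| = |2 − 12| = 10 m
16–22 s: |Δx| = |12 − 2| = 10 m
Total path = 52 m; average speed = 52/22 = 26/11 m/s.

26/11 m/s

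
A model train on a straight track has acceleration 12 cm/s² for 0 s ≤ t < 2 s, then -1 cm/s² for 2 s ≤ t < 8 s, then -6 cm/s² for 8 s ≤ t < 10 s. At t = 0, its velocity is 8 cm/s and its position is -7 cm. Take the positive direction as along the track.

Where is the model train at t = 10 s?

On each constant-a segment, Δv = aΔt and Δx = v₀Δt + ½aΔt²; chain segment to segment.
0–2 s: v starts 8 cm/s; Δx = 8·2 + ½·12·2² = 40 cm; v ends 32 cm/s.
2–8 s: v starts 32 cm/s; Δx = 32·6 + ½·-1·6² = 174 cm; v ends 26 cm/s.
8–10 s: v starts 26 cm/s; Δx = 26·2 + ½·-6·2² = 40 cm; v ends 14 cm/s.
x(10) = -7 + Σ Δx = 247 cm.

247 cm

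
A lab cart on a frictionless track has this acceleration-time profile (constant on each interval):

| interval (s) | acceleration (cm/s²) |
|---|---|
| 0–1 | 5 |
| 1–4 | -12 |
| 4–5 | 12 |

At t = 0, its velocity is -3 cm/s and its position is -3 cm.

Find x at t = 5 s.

-79.5 cm

On each constant-a segment, Δv = aΔt and Δx = v₀Δt + ½aΔt²; chain segment to segment.
0–1 s: v starts -3 cm/s; Δx = -3·1 + ½·5·1² = -0.5 cm; v ends 2 cm/s.
1–4 s: v starts 2 cm/s; Δx = 2·3 + ½·-12·3² = -48 cm; v ends -34 cm/s.
4–5 s: v starts -34 cm/s; Δx = -34·1 + ½·12·1² = -28 cm; v ends -22 cm/s.
x(5) = -3 + Σ Δx = -79.5 cm.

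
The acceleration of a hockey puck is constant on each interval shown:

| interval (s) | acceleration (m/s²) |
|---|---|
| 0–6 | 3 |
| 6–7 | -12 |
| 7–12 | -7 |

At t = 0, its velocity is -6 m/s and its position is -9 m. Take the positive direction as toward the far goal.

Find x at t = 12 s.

-72.5 m

On each constant-a segment, Δv = aΔt and Δx = v₀Δt + ½aΔt²; chain segment to segment.
0–6 s: v starts -6 m/s; Δx = -6·6 + ½·3·6² = 18 m; v ends 12 m/s.
6–7 s: v starts 12 m/s; Δx = 12·1 + ½·-12·1² = 6 m; v ends 0 m/s.
7–12 s: v starts 0 m/s; Δx = 0·5 + ½·-7·5² = -87.5 m; v ends -35 m/s.
x(12) = -9 + Σ Δx = -72.5 m.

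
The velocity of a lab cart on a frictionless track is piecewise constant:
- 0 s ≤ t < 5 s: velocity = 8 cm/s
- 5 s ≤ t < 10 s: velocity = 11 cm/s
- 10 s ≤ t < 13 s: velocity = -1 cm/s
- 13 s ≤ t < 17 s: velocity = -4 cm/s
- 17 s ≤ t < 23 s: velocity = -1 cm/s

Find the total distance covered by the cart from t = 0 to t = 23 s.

120 cm

Distance (not displacement) is the total path length: add the absolute areas under v-t.
0–5 s: |8| × 5 = 40 cm
5–10 s: |11| × 5 = 55 cm
10–13 s: |-1| × 3 = 3 cm
13–17 s: |-4| × 4 = 16 cm
17–23 s: |-1| × 6 = 6 cm
Total distance = 120 cm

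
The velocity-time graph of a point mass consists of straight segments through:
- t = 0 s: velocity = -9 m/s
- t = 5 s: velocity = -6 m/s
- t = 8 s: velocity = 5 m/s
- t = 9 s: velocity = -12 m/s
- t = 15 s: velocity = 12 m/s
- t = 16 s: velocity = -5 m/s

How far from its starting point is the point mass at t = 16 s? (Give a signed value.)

Net displacement equals the area under the velocity-time graph (areas below the axis count negative).
0–5 s: ½(-9 + -6)(5) = -37.5 m
5–8 s: ½(-6 + 5)(3) = -1.5 m
8–9 s: ½(5 + -12)(1) = -3.5 m
9–15 s: ½(-12 + 12)(6) = 0 m
15–16 s: ½(12 + -5)(1) = 3.5 m
Net displacement = -39 m

-39 m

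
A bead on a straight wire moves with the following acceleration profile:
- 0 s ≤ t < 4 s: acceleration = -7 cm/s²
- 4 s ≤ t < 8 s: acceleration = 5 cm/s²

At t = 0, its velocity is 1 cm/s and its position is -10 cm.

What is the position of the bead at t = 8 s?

-130 cm

On each constant-a segment, Δv = aΔt and Δx = v₀Δt + ½aΔt²; chain segment to segment.
0–4 s: v starts 1 cm/s; Δx = 1·4 + ½·-7·4² = -52 cm; v ends -27 cm/s.
4–8 s: v starts -27 cm/s; Δx = -27·4 + ½·5·4² = -68 cm; v ends -7 cm/s.
x(8) = -10 + Σ Δx = -130 cm.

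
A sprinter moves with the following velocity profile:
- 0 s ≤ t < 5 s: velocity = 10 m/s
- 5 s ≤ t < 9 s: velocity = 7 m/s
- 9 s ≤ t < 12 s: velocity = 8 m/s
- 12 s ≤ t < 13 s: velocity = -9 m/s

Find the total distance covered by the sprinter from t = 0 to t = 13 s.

111 m

Distance (not displacement) is the total path length: add the absolute areas under v-t.
0–5 s: |10| × 5 = 50 m
5–9 s: |7| × 4 = 28 m
9–12 s: |8| × 3 = 24 m
12–13 s: |-9| × 1 = 9 m
Total distance = 111 m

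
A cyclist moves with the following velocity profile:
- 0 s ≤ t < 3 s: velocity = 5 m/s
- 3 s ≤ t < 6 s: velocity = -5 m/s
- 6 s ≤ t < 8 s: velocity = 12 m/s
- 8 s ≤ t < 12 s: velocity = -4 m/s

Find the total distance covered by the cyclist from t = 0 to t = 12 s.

70 m

Distance (not displacement) is the total path length: add the absolute areas under v-t.
0–3 s: |5| × 3 = 15 m
3–6 s: |-5| × 3 = 15 m
6–8 s: |12| × 2 = 24 m
8–12 s: |-4| × 4 = 16 m
Total distance = 70 m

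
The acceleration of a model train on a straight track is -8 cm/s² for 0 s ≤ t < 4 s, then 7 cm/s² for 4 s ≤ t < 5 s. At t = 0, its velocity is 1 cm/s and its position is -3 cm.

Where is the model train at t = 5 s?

-90.5 cm

On each constant-a segment, Δv = aΔt and Δx = v₀Δt + ½aΔt²; chain segment to segment.
0–4 s: v starts 1 cm/s; Δx = 1·4 + ½·-8·4² = -60 cm; v ends -31 cm/s.
4–5 s: v starts -31 cm/s; Δx = -31·1 + ½·7·1² = -27.5 cm; v ends -24 cm/s.
x(5) = -3 + Σ Δx = -90.5 cm.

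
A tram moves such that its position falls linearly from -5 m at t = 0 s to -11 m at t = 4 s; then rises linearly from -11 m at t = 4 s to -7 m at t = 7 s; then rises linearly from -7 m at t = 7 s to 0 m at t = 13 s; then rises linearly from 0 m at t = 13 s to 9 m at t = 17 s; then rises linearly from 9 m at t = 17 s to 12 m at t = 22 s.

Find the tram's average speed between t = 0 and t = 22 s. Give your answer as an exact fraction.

Average speed = (total path length)/(elapsed time); on a piecewise-linear x-t graph the path length is Σ|Δx|.
0–4 s: |Δx| = |-11 − -5| = 6 m
4–7 s: |Δx| = |-7 − -11| = 4 m
7–13 s: |Δx| = |0 − -7| = 7 m
13–17 s: |Δx| = |9 − 0| = 9 m
17–22 s: |Δx| = |12 − 9| = 3 m
Total path = 29 m; average speed = 29/22 = 29/22 m/s.

29/22 m/s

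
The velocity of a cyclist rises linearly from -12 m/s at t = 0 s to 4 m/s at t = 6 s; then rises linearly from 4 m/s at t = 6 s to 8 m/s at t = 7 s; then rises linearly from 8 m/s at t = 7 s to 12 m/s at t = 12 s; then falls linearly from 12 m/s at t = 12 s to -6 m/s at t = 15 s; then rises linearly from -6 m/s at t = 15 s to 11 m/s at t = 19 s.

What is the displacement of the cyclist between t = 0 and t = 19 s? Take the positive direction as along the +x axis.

51 m

Displacement is the signed area under the v-t curve.
0–6 s: ½(-12 + 4)(6) = -24 m
6–7 s: ½(4 + 8)(1) = 6 m
7–12 s: ½(8 + 12)(5) = 50 m
12–15 s: ½(12 + -6)(3) = 9 m
15–19 s: ½(-6 + 11)(4) = 10 m
Net displacement = 51 m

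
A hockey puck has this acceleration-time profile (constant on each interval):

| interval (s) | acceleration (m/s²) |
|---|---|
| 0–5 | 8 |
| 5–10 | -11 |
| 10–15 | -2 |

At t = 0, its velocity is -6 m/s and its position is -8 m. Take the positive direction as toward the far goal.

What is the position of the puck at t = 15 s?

-35.5 m

On each constant-a segment, Δv = aΔt and Δx = v₀Δt + ½aΔt²; chain segment to segment.
0–5 s: v starts -6 m/s; Δx = -6·5 + ½·8·5² = 70 m; v ends 34 m/s.
5–10 s: v starts 34 m/s; Δx = 34·5 + ½·-11·5² = 32.5 m; v ends -21 m/s.
10–15 s: v starts -21 m/s; Δx = -21·5 + ½·-2·5² = -130 m; v ends -31 m/s.
x(15) = -8 + Σ Δx = -35.5 m.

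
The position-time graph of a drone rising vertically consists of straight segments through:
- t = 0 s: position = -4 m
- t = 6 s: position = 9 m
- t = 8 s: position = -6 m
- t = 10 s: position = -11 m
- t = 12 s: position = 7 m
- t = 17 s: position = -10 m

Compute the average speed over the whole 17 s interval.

4 m/s

Average speed = (total path length)/(elapsed time); on a piecewise-linear x-t graph the path length is Σ|Δx|.
0–6 s: |Δx| = |9 − -4| = 13 m
6–8 s: |Δx| = |-6 − 9| = 15 m
8–10 s: |Δx| = |-11 − -6| = 5 m
10–12 s: |Δx| = |7 − -11| = 18 m
12–17 s: |Δx| = |-10 − 7| = 17 m
Total path = 68 m; average speed = 68/17 = 4 m/s.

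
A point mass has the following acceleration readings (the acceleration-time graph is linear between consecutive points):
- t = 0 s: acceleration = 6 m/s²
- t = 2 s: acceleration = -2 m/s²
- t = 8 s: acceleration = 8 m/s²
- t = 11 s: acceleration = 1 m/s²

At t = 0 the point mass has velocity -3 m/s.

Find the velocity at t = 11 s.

Δv equals the area under the a-t graph; then v = v₀ + Δv.
0–2 s: ½(6 + -2)(2) = 4 m/s
2–8 s: ½(-2 + 8)(6) = 18 m/s
8–11 s: ½(8 + 1)(3) = 13.5 m/s
Δv = 35.5 m/s, so v(11) = -3 + (35.5) = 32.5 m/s.

32.5 m/s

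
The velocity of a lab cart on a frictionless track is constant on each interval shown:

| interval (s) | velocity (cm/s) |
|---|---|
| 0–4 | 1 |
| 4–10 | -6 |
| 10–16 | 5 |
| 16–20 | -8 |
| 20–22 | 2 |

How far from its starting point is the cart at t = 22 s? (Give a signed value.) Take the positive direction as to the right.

-30 cm

Net displacement equals the area under the velocity-time graph (areas below the axis count negative).
0–4 s: 1 × 4 = 4 cm
4–10 s: -6 × 6 = -36 cm
10–16 s: 5 × 6 = 30 cm
16–20 s: -8 × 4 = -32 cm
20–22 s: 2 × 2 = 4 cm
Net displacement = -30 cm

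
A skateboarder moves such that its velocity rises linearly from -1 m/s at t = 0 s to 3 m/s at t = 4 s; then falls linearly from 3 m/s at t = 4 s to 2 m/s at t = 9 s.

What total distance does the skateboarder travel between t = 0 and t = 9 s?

17.5 m

Distance (not displacement) is the total path length: add the absolute areas under v-t.
0–4 s: v = 0 at t = 1 s; triangle areas 0.5 + 4.5 = 5 m
4–9 s: |½(3 + 2)(5)| = 12.5 m
Total distance = 17.5 m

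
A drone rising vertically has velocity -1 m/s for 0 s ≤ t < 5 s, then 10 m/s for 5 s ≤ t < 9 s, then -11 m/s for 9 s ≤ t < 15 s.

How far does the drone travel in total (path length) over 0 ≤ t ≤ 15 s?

111 m

Distance (not displacement) is the total path length: add the absolute areas under v-t.
0–5 s: |-1| × 5 = 5 m
5–9 s: |10| × 4 = 40 m
9–15 s: |-11| × 6 = 66 m
Total distance = 111 m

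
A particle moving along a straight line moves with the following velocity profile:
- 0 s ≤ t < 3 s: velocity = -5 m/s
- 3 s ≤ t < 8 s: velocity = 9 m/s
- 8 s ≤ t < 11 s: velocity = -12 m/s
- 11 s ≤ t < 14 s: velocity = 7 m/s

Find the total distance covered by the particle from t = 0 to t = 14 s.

117 m

Distance (not displacement) is the total path length: add the absolute areas under v-t.
0–3 s: |-5| × 3 = 15 m
3–8 s: |9| × 5 = 45 m
8–11 s: |-12| × 3 = 36 m
11–14 s: |7| × 3 = 21 m
Total distance = 117 m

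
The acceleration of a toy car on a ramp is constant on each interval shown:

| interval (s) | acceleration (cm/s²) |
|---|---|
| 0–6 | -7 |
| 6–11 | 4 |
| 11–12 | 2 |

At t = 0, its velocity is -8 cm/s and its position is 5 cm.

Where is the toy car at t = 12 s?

-398 cm

On each constant-a segment, Δv = aΔt and Δx = v₀Δt + ½aΔt²; chain segment to segment.
0–6 s: v starts -8 cm/s; Δx = -8·6 + ½·-7·6² = -174 cm; v ends -50 cm/s.
6–11 s: v starts -50 cm/s; Δx = -50·5 + ½·4·5² = -200 cm; v ends -30 cm/s.
11–12 s: v starts -30 cm/s; Δx = -30·1 + ½·2·1² = -29 cm; v ends -28 cm/s.
x(12) = 5 + Σ Δx = -398 cm.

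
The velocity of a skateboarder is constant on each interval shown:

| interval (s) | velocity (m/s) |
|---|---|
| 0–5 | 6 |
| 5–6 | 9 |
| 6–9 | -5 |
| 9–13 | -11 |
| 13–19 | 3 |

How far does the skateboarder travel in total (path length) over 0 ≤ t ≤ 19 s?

Total distance travelled is ∫|v| dt — sum the magnitudes of each area piece.
0–5 s: |6| × 5 = 30 m
5–6 s: |9| × 1 = 9 m
6–9 s: |-5| × 3 = 15 m
9–13 s: |-11| × 4 = 44 m
13–19 s: |3| × 6 = 18 m
Total distance = 116 m

116 m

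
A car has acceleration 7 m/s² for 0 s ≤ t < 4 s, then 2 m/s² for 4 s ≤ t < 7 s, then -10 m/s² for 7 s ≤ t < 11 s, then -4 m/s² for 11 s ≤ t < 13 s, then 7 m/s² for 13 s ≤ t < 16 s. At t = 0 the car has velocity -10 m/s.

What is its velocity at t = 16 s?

Δv equals the area under the a-t graph; then v = v₀ + Δv.
0–4 s: 7 × 4 = 28 m/s
4–7 s: 2 × 3 = 6 m/s
7–11 s: -10 × 4 = -40 m/s
11–13 s: -4 × 2 = -8 m/s
13–16 s: 7 × 3 = 21 m/s
Δv = 7 m/s, so v(16) = -10 + (7) = -3 m/s.

-3 m/s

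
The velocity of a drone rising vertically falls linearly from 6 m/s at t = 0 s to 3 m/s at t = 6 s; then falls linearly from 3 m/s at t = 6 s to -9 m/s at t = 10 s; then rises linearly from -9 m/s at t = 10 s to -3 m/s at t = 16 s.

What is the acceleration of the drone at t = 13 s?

Acceleration is the slope of the v-t graph on 10–16 s: (-3 − -9)/(16 − 10) = 1 m/s².

1 m/s²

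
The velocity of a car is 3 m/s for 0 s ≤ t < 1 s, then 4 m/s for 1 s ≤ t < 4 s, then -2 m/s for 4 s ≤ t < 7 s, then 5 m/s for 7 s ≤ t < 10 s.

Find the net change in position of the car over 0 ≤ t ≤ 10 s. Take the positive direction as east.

Displacement is the signed area under the v-t curve.
0–1 s: 3 × 1 = 3 m
1–4 s: 4 × 3 = 12 m
4–7 s: -2 × 3 = -6 m
7–10 s: 5 × 3 = 15 m
Net displacement = 24 m

24 m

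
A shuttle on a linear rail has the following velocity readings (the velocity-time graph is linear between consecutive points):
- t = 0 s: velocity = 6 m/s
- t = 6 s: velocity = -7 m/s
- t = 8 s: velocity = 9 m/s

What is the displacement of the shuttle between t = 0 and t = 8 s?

Net displacement equals the area under the velocity-time graph (areas below the axis count negative).
0–6 s: ½(6 + -7)(6) = -3 m
6–8 s: ½(-7 + 9)(2) = 2 m
Net displacement = -1 m

-1 m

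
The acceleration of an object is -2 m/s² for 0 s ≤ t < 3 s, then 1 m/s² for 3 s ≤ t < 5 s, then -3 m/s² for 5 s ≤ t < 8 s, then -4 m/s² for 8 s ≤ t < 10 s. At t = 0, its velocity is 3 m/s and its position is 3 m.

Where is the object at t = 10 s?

-45.5 m

On each constant-a segment, Δv = aΔt and Δx = v₀Δt + ½aΔt²; chain segment to segment.
0–3 s: v starts 3 m/s; Δx = 3·3 + ½·-2·3² = 0 m; v ends -3 m/s.
3–5 s: v starts -3 m/s; Δx = -3·2 + ½·1·2² = -4 m; v ends -1 m/s.
5–8 s: v starts -1 m/s; Δx = -1·3 + ½·-3·3² = -16.5 m; v ends -10 m/s.
8–10 s: v starts -10 m/s; Δx = -10·2 + ½·-4·2² = -28 m; v ends -18 m/s.
x(10) = 3 + Σ Δx = -45.5 m.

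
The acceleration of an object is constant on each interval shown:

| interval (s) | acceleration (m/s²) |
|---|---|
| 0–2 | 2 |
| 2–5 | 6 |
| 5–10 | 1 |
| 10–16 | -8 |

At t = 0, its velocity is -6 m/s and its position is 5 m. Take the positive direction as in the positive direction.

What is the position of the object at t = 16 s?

On each constant-a segment, Δv = aΔt and Δx = v₀Δt + ½aΔt²; chain segment to segment.
0–2 s: v starts -6 m/s; Δx = -6·2 + ½·2·2² = -8 m; v ends -2 m/s.
2–5 s: v starts -2 m/s; Δx = -2·3 + ½·6·3² = 21 m; v ends 16 m/s.
5–10 s: v starts 16 m/s; Δx = 16·5 + ½·1·5² = 92.5 m; v ends 21 m/s.
10–16 s: v starts 21 m/s; Δx = 21·6 + ½·-8·6² = -18 m; v ends -27 m/s.
x(16) = 5 + Σ Δx = 92.5 m.

92.5 m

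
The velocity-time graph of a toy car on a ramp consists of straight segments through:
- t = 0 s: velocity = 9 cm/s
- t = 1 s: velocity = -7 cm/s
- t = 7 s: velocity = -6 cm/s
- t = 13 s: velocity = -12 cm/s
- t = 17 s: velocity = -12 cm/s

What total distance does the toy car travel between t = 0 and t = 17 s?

145.0625 cm

Total distance travelled is ∫|v| dt — sum the magnitudes of each area piece.
0–1 s: v = 0 at t = 0.5625 s; triangle areas 2.53125 + 1.53125 = 4.0625 cm
1–7 s: |½(-7 + -6)(6)| = 39 cm
7–13 s: |½(-6 + -12)(6)| = 54 cm
13–17 s: |-12| × 4 = 48 cm
Total distance = 145.0625 cm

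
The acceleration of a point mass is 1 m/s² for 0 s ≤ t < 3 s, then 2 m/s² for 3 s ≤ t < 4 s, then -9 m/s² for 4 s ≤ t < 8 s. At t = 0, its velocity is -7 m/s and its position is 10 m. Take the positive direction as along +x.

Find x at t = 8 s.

-89.5 m

On each constant-a segment, Δv = aΔt and Δx = v₀Δt + ½aΔt²; chain segment to segment.
0–3 s: v starts -7 m/s; Δx = -7·3 + ½·1·3² = -16.5 m; v ends -4 m/s.
3–4 s: v starts -4 m/s; Δx = -4·1 + ½·2·1² = -3 m; v ends -2 m/s.
4–8 s: v starts -2 m/s; Δx = -2·4 + ½·-9·4² = -80 m; v ends -38 m/s.
x(8) = 10 + Σ Δx = -89.5 m.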